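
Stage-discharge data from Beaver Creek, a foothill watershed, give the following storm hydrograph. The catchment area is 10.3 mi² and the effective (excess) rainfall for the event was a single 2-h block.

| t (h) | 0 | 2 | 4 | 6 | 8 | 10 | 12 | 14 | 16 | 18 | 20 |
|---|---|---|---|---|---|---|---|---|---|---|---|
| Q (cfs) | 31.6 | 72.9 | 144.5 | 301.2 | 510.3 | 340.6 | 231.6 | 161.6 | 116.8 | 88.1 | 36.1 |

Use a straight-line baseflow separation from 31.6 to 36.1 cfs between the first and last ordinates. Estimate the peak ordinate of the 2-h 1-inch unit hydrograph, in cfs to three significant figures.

Direct runoff: 0.00, 40.85, 112.00, 268.25, 476.90, 306.75, 197.30, 126.85, 81.60, 52.45, 0.00 cfs; ΣQ_DR = 1663 cfs, peak = 476.90 cfs.
Runoff depth d = ΣQ_DR·Δt / A = 1663 × 7200 / (10.3 mi²) = 0.5004 in.
The 1-inch UH is the DRH scaled by (1 in)/d, so U_p = 476.90 × 1/0.5004 = 953 cfs.

U_p ≈ 953 cfs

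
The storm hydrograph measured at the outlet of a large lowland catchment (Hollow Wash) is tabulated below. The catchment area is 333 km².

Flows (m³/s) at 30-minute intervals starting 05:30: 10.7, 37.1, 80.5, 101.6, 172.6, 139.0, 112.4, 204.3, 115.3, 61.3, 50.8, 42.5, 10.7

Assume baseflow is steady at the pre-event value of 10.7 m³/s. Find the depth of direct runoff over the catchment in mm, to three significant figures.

Direct runoff: 0.0, 26.4, 69.8, 90.9, 161.9, 128.3, 101.7, 193.6, 104.6, 50.6, 40.1, 31.8, 0.0 m³/s; ΣQ_DR = 999.7 m³/s.
V = ΣQ_DR · Δt = 999.7 × 1800 s = 1.799 × 10^6 m³.
Over A = 333 km², depth = V / A = 5.40 mm.

d ≈ 5.40 mm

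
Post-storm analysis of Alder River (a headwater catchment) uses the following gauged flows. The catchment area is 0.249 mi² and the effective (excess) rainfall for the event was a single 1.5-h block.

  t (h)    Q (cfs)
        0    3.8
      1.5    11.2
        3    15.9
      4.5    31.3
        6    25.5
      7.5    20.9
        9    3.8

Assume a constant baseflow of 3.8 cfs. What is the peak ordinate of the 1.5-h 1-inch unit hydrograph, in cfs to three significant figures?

Direct runoff: 0.0, 7.4, 12.1, 27.5, 21.7, 17.1, 0.0 cfs; ΣQ_DR = 85.80 cfs, peak = 27.5 cfs.
Runoff depth d = ΣQ_DR·Δt / A = 85.80 × 5400 / (0.249 mi²) = 0.8009 in.
The 1-inch UH is the DRH scaled by (1 in)/d, so U_p = 27.5 × 1/0.8009 = 34.3 cfs.

U_p ≈ 34.3 cfs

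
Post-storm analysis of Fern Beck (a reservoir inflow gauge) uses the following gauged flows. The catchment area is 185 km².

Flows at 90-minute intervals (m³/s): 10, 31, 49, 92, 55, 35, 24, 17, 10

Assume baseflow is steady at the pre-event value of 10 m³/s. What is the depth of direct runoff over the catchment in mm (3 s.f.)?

Direct runoff: 0.0, 21.0, 39.0, 82.0, 45.0, 25.0, 14.0, 7.0, 0.0 m³/s; ΣQ_DR = 233.0 m³/s.
V = ΣQ_DR · Δt = 233.0 × 5400 s = 1.258 × 10^6 m³.
Over A = 185 km², depth = V / A = 6.80 mm.

d ≈ 6.80 mm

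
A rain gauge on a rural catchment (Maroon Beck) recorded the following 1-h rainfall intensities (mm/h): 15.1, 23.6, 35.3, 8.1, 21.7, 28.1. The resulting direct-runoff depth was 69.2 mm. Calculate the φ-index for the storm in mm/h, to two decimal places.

φ ≈ 10.92 mm/h

Only the 5 blocks with intensity above φ contribute runoff: 15.1, 23.6, 35.3, 21.7, 28.1 mm/h.
Σ(I−φ)·Δt = d  ⇒  (15.1+23.6+35.3+21.7+28.1 − 5φ)·1 = 69.2
φ = (123.8 − 69.2/1) / 5 = 10.92 mm/h.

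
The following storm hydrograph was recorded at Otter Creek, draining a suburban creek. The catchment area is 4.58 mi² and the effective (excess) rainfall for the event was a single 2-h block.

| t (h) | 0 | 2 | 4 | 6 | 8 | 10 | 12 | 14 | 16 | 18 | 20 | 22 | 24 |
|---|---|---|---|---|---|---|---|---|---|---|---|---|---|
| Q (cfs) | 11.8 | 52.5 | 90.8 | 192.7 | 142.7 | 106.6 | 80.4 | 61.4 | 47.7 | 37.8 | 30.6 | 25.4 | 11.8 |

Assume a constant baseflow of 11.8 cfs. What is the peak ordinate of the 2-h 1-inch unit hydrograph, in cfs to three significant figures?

U_p ≈ 362 cfs

Direct runoff: 0.0, 40.7, 79.0, 180.9, 130.9, 94.8, 68.6, 49.6, 35.9, 26.0, 18.8, 13.6, 0.0 cfs; ΣQ_DR = 738.8 cfs, peak = 180.9 cfs.
Runoff depth d = ΣQ_DR·Δt / A = 738.8 × 7200 / (4.58 mi²) = 0.4999 in.
The 1-inch UH is the DRH scaled by (1 in)/d, so U_p = 180.9 × 1/0.4999 = 362 cfs.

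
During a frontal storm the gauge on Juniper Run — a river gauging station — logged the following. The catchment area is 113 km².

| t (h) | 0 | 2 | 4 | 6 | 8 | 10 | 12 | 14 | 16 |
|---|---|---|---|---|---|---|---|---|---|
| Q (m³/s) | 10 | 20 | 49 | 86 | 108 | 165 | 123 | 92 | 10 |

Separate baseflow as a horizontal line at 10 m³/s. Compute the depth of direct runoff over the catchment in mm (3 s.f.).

Direct runoff: 0.0, 10.0, 39.0, 76.0, 98.0, 155.0, 113.0, 82.0, 0.0 m³/s; ΣQ_DR = 573.0 m³/s.
V = ΣQ_DR · Δt = 573.0 × 7200 s = 4.126 × 10^6 m³.
Over A = 113 km², depth = V / A = 36.5 mm.

d ≈ 36.5 mm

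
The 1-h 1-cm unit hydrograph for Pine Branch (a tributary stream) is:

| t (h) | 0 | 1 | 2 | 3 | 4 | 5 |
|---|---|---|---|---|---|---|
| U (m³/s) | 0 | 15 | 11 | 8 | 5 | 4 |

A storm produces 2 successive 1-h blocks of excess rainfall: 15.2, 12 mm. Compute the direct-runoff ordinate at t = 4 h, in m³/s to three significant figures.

By discrete convolution, Q_j = Σ (P_i / 10 mm) · U_{j−i}.
At t = 4 h (j=4): Q = (15.2/10)·5 + (12/10)·8 = 17.2 m³/s.

Q ≈ 17.2 m³/s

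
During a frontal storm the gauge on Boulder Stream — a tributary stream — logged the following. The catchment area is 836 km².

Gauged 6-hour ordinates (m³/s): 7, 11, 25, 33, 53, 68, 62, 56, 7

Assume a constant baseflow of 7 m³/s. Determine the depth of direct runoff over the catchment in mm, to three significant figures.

Direct runoff: 0.0, 4.0, 18.0, 26.0, 46.0, 61.0, 55.0, 49.0, 0.0 m³/s; ΣQ_DR = 259.0 m³/s.
V = ΣQ_DR · Δt = 259.0 × 21600 s = 5.594 × 10^6 m³.
Over A = 836 km², depth = V / A = 6.69 mm.

d ≈ 6.69 mm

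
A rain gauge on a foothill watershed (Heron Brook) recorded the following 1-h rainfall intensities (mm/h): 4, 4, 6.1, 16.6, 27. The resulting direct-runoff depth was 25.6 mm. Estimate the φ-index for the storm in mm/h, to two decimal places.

Only the 2 blocks with intensity above φ contribute runoff: 16.6, 27 mm/h.
Σ(I−φ)·Δt = d  ⇒  (16.6+27 − 2φ)·1 = 25.6
φ = (43.60 − 25.6/1) / 2 = 9.00 mm/h.

φ ≈ 9.00 mm/h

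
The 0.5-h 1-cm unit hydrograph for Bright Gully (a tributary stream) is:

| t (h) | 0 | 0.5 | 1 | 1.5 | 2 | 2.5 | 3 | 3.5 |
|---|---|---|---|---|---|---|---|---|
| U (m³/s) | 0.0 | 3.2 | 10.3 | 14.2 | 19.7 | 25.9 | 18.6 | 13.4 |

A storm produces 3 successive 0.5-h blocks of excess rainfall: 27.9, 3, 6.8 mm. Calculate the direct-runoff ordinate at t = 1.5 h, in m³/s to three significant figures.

Q ≈ 44.9 m³/s

By discrete convolution, Q_j = Σ (P_i / 10 mm) · U_{j−i}.
At t = 1.5 h (j=3): Q = (27.9/10)·14.2 + (3/10)·10.3 + (6.8/10)·3.2 = 44.9 m³/s.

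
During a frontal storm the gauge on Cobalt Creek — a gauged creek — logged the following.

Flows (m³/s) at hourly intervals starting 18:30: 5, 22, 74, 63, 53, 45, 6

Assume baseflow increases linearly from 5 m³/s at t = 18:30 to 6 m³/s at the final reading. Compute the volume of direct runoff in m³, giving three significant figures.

V ≈ 8.26 × 10^5 m³

Direct-runoff ordinates (Q − Q_b): 0.00, 16.83, 68.67, 57.50, 47.33, 39.17, 0.00 m³/s.
ΣQ_DR = 229.5 m³/s.
With Δt = 1 h = 3600 s, V = ΣQ_DR · Δt = 229.5 × 3600 = 8.26 × 10^5 m³.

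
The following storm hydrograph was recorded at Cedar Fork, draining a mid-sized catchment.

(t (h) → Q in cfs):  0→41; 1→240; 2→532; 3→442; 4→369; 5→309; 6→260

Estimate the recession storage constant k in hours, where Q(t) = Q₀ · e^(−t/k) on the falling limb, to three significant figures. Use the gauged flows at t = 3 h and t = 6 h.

On the falling limb, Q drops from 442 to 260 cfs between t = 3 h and t = 6 h (Δt = 3 h).
k = −Δt / ln(Q₂/Q₁) = −3 / ln(260/442) = 5.65 h.

k ≈ 5.65 h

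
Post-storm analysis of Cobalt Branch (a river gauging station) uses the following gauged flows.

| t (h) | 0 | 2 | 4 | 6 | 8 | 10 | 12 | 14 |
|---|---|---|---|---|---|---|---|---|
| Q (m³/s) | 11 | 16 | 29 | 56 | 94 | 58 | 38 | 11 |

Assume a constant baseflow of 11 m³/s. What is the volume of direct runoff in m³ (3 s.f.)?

Direct-runoff ordinates (Q − Q_b): 0.0, 5.0, 18.0, 45.0, 83.0, 47.0, 27.0, 0.0 m³/s.
ΣQ_DR = 225.0 m³/s.
With Δt = 2 h = 7200 s, V = ΣQ_DR · Δt = 225.0 × 7200 = 1.62 × 10^6 m³.

V ≈ 1.62 × 10^6 m³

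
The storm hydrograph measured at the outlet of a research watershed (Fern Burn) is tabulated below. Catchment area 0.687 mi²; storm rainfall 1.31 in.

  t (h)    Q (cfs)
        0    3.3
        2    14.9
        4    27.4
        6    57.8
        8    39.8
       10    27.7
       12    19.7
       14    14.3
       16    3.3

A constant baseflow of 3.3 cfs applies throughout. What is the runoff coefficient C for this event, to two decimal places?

C ≈ 0.61

ΣQ_DR = 178.5 cfs; V = ΣQ_DR·Δt = 1.285 × 10^6 ft³.
Runoff depth d = V / A = 0.8052 in.
C = d / P = 0.8052 / 1.31 = 0.61.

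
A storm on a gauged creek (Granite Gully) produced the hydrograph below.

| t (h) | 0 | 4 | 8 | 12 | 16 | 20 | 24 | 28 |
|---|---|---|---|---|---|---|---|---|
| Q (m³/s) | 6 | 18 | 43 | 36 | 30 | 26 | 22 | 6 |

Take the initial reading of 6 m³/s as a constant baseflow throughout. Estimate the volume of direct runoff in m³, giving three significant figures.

Direct-runoff ordinates (Q − Q_b): 0.0, 12.0, 37.0, 30.0, 24.0, 20.0, 16.0, 0.0 m³/s.
ΣQ_DR = 139.0 m³/s.
With Δt = 4 h = 14400 s, V = ΣQ_DR · Δt = 139.0 × 14400 = 2.00 × 10^6 m³.

V ≈ 2.00 × 10^6 m³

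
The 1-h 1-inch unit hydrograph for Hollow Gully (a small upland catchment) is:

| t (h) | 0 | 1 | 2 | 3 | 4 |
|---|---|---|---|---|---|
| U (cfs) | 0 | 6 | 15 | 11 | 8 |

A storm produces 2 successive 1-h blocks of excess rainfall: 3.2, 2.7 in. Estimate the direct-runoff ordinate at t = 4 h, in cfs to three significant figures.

Q ≈ 55.3 cfs

By discrete convolution, Q_j = Σ (P_i / 1 in) · U_{j−i}.
At t = 4 h (j=4): Q = (3.2/1)·8 + (2.7/1)·11 = 55.3 cfs.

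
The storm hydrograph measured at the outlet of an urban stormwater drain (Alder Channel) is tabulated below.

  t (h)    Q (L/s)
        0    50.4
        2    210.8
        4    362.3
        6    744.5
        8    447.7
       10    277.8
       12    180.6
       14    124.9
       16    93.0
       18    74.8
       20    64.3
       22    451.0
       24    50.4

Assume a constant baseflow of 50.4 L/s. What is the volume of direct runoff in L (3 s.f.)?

V ≈ 1.78 × 10^7 L

Direct-runoff ordinates (Q − Q_b): 0.0, 160.4, 311.9, 694.1, 397.3, 227.4, 130.2, 74.5, 42.6, 24.4, 13.9, 400.6, 0.0 L/s.
ΣQ_DR = 2477 L/s.
With Δt = 2 h = 7200 s, V = ΣQ_DR · Δt = 2477 × 7200 = 1.78 × 10^7 L.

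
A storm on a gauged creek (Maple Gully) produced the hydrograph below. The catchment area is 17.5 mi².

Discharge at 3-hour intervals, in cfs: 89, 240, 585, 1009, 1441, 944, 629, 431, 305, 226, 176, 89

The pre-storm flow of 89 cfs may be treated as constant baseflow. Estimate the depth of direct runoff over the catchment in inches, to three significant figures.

Direct runoff: 0.0, 151.0, 496.0, 920.0, 1352.0, 855.0, 540.0, 342.0, 216.0, 137.0, 87.0, 0.0 cfs; ΣQ_DR = 5096 cfs.
V = ΣQ_DR · Δt = 5096 × 10800 s = 5.504 × 10^7 ft³.
Over A = 17.5 mi², depth = V / A = 1.35 in.

d ≈ 1.35 in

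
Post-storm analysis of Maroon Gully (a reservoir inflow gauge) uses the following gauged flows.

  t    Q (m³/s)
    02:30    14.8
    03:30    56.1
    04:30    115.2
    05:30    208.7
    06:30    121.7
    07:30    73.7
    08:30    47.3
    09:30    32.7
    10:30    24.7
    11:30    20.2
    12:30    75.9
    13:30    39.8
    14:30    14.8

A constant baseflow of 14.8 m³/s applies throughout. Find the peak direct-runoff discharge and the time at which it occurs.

Subtracting baseflow gives direct-runoff ordinates: 0.0, 41.3, 100.4, 193.9, 106.9, 58.9, 32.5, 17.9, 9.9, 5.4, 61.1, 25.0, 0.0 m³/s.
The maximum is 193.9 m³/s, occurring at the reading for t = 05:30.

Q_p = 193.9 m³/s at t = 05:30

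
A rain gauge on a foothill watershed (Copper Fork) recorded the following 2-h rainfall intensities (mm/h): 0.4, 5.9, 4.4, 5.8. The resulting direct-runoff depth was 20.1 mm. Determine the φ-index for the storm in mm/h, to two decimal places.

φ ≈ 2.02 mm/h

Only the 3 blocks with intensity above φ contribute runoff: 5.9, 4.4, 5.8 mm/h.
Σ(I−φ)·Δt = d  ⇒  (5.9+4.4+5.8 − 3φ)·2 = 20.1
φ = (16.10 − 20.1/2) / 3 = 2.02 mm/h.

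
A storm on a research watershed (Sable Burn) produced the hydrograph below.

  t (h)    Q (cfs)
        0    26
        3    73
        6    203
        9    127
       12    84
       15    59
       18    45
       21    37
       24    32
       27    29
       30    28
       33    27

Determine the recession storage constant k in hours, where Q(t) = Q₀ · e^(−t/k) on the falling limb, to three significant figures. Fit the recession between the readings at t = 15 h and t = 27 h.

k ≈ 16.9 h

On the falling limb, Q drops from 59 to 29 cfs between t = 15 h and t = 27 h (Δt = 12 h).
k = −Δt / ln(Q₂/Q₁) = −12 / ln(29/59) = 16.9 h.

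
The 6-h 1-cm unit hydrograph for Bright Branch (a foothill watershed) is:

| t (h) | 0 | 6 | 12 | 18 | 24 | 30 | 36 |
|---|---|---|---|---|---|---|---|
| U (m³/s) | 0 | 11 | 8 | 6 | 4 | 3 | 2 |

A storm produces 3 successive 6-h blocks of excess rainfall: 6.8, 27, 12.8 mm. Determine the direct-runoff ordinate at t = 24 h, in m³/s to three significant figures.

By discrete convolution, Q_j = Σ (P_i / 10 mm) · U_{j−i}.
At t = 24 h (j=4): Q = (6.8/10)·4 + (27/10)·6 + (12.8/10)·8 = 29.2 m³/s.

Q ≈ 29.2 m³/s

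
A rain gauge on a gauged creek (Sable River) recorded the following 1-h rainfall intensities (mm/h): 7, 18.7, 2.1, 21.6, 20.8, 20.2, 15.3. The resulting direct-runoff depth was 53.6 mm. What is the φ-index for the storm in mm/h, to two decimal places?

Only the 5 blocks with intensity above φ contribute runoff: 18.7, 21.6, 20.8, 20.2, 15.3 mm/h.
Σ(I−φ)·Δt = d  ⇒  (18.7+21.6+20.8+20.2+15.3 − 5φ)·1 = 53.6
φ = (96.60 − 53.6/1) / 5 = 8.60 mm/h.

φ ≈ 8.60 mm/h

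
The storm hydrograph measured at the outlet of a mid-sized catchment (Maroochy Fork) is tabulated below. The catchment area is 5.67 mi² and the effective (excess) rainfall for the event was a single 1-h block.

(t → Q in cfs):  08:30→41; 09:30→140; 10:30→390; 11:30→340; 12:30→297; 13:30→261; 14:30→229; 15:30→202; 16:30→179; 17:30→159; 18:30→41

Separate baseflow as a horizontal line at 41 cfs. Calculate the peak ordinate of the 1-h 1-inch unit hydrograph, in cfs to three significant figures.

U_p ≈ 699 cfs

Direct runoff: 0.0, 99.0, 349.0, 299.0, 256.0, 220.0, 188.0, 161.0, 138.0, 118.0, 0.0 cfs; ΣQ_DR = 1828 cfs, peak = 349.0 cfs.
Runoff depth d = ΣQ_DR·Δt / A = 1828 × 3600 / (5.67 mi²) = 0.4996 in.
The 1-inch UH is the DRH scaled by (1 in)/d, so U_p = 349.0 × 1/0.4996 = 699 cfs.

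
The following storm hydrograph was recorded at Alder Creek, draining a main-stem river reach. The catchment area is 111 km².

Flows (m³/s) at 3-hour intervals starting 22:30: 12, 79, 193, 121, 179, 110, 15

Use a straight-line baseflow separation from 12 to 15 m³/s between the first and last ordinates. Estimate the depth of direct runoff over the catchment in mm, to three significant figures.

Direct runoff: 0.00, 66.50, 180.00, 107.50, 165.00, 95.50, 0.00 m³/s; ΣQ_DR = 614.5 m³/s.
V = ΣQ_DR · Δt = 614.5 × 10800 s = 6.637 × 10^6 m³.
Over A = 111 km², depth = V / A = 59.8 mm.

d ≈ 59.8 mm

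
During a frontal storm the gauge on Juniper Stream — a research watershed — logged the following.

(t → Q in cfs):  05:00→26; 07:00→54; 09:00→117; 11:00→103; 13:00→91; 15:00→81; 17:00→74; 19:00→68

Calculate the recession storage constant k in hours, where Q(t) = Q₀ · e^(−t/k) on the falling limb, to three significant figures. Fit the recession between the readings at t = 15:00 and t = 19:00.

On the falling limb, Q drops from 81 to 68 cfs between t = 15:00 and t = 19:00 (Δt = 4 h).
k = −Δt / ln(Q₂/Q₁) = −4 / ln(68/81) = 22.9 h.

k ≈ 22.9 h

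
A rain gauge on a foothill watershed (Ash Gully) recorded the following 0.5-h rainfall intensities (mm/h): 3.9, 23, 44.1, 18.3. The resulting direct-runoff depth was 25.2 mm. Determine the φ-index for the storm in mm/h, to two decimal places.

φ ≈ 11.67 mm/h

Only the 3 blocks with intensity above φ contribute runoff: 23, 44.1, 18.3 mm/h.
Σ(I−φ)·Δt = d  ⇒  (23+44.1+18.3 − 3φ)·0.5 = 25.2
φ = (85.40 − 25.2/0.5) / 3 = 11.67 mm/h.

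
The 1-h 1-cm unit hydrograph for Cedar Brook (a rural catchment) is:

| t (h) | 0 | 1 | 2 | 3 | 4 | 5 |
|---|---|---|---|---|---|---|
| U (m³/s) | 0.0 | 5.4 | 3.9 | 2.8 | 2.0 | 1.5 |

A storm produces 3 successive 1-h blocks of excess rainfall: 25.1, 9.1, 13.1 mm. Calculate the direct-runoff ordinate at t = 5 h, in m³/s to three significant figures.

By discrete convolution, Q_j = Σ (P_i / 10 mm) · U_{j−i}.
At t = 5 h (j=5): Q = (25.1/10)·1.5 + (9.1/10)·2.0 + (13.1/10)·2.8 = 9.25 m³/s.

Q ≈ 9.25 m³/s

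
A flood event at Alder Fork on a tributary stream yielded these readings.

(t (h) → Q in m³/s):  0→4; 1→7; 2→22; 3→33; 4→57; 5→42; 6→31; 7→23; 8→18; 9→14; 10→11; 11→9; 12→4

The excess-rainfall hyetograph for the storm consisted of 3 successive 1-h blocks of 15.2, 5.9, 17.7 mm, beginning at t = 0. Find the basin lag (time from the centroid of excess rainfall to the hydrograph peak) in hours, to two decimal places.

Centroid of excess rainfall: t_c = Σ P_i·t̄_i / ΣP_i = 1.5644 h (block centres at 0.5, 1.5, 2.5 h).
Hydrograph peak occurs at t = 4 h, so basin lag t_L = 4 − 1.5644 = 2.44 h.

t_L ≈ 2.44 h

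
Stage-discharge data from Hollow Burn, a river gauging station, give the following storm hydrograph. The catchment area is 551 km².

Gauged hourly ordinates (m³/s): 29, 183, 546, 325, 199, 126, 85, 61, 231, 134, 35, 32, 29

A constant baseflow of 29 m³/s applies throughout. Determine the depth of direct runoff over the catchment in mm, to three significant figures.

d ≈ 10.7 mm

Direct runoff: 0.0, 154.0, 517.0, 296.0, 170.0, 97.0, 56.0, 32.0, 202.0, 105.0, 6.0, 3.0, 0.0 m³/s; ΣQ_DR = 1638 m³/s.
V = ΣQ_DR · Δt = 1638 × 3600 s = 5.897 × 10^6 m³.
Over A = 551 km², depth = V / A = 10.7 mm.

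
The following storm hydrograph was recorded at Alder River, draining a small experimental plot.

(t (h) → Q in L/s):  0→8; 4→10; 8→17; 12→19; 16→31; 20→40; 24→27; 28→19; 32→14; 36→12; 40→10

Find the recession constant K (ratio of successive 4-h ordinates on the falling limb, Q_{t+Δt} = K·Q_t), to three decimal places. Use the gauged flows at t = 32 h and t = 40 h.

Using the recession-limb readings at t = 32 h and t = 40 h: Q falls from 14 to 10 L/s over 2 intervals.
K = (Q₂/Q₁)^(1/2) = (10/14)^(1/2) = 0.845.

K ≈ 0.845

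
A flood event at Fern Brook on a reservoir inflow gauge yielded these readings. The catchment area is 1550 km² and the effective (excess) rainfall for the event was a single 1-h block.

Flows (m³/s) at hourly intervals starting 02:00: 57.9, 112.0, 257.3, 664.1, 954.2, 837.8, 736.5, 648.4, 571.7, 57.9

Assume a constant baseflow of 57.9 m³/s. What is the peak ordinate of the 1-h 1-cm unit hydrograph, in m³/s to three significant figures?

U_p ≈ 894 m³/s

Direct runoff: 0.0, 54.1, 199.4, 606.2, 896.3, 779.9, 678.6, 590.5, 513.8, 0.0 m³/s; ΣQ_DR = 4319 m³/s, peak = 896.3 m³/s.
Runoff depth d = ΣQ_DR·Δt / A = 4319 × 3600 / (1550 km²) = 10.03 mm.
The 1-cm UH is the DRH scaled by (10 mm)/d, so U_p = 896.3 × 10/10.03 = 894 m³/s.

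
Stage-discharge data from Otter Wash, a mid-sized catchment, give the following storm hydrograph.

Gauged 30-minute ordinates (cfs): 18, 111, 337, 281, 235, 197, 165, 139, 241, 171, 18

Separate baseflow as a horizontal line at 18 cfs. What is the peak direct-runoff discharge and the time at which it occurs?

Subtracting baseflow gives direct-runoff ordinates: 0.0, 93.0, 319.0, 263.0, 217.0, 179.0, 147.0, 121.0, 223.0, 153.0, 0.0 cfs.
The maximum is 319.0 cfs, occurring at the reading for t = 1 h.

Q_p = 319.0 cfs at t = 1 h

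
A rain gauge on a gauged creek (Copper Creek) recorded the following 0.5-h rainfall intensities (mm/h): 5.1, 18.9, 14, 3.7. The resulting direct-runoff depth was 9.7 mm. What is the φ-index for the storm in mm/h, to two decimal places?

Only the 2 blocks with intensity above φ contribute runoff: 18.9, 14 mm/h.
Σ(I−φ)·Δt = d  ⇒  (18.9+14 − 2φ)·0.5 = 9.7
φ = (32.90 − 9.7/0.5) / 2 = 6.75 mm/h.

φ ≈ 6.75 mm/h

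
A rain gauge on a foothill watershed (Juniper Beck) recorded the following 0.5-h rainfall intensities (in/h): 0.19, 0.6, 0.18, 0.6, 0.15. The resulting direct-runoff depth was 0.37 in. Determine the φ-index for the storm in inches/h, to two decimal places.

Only the 2 blocks with intensity above φ contribute runoff: 0.6, 0.6 in/h.
Σ(I−φ)·Δt = d  ⇒  (0.6+0.6 − 2φ)·0.5 = 0.37
φ = (1.200 − 0.37/0.5) / 2 = 0.23 in/h.

φ ≈ 0.23 in/h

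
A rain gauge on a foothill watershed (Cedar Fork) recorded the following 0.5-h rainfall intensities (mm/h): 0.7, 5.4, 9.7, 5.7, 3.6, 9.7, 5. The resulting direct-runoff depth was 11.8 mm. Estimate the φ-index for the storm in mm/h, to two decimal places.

φ ≈ 2.58 mm/h

Only the 6 blocks with intensity above φ contribute runoff: 5.4, 9.7, 5.7, 3.6, 9.7, 5 mm/h.
Σ(I−φ)·Δt = d  ⇒  (5.4+9.7+5.7+3.6+9.7+5 − 6φ)·0.5 = 11.8
φ = (39.10 − 11.8/0.5) / 6 = 2.58 mm/h.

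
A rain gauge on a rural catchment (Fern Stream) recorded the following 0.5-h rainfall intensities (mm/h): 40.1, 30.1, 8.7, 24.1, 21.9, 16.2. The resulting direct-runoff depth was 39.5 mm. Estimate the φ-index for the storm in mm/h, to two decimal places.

Only the 5 blocks with intensity above φ contribute runoff: 40.1, 30.1, 24.1, 21.9, 16.2 mm/h.
Σ(I−φ)·Δt = d  ⇒  (40.1+30.1+24.1+21.9+16.2 − 5φ)·0.5 = 39.5
φ = (132.4 − 39.5/0.5) / 5 = 10.68 mm/h.

φ ≈ 10.68 mm/h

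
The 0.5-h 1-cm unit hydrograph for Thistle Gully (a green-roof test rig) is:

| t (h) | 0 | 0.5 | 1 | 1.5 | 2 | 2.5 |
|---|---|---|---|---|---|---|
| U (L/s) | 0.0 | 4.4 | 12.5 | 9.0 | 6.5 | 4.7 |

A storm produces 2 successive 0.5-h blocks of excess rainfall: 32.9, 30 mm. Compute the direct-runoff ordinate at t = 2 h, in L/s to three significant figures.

By discrete convolution, Q_j = Σ (P_i / 10 mm) · U_{j−i}.
At t = 2 h (j=4): Q = (32.9/10)·6.5 + (30/10)·9.0 = 48.4 L/s.

Q ≈ 48.4 L/s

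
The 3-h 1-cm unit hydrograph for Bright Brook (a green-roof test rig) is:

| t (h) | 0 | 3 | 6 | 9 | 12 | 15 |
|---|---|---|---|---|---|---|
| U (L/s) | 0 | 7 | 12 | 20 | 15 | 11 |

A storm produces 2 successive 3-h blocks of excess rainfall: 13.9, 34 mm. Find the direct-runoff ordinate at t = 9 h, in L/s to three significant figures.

By discrete convolution, Q_j = Σ (P_i / 10 mm) · U_{j−i}.
At t = 9 h (j=3): Q = (13.9/10)·20 + (34/10)·12 = 68.6 L/s.

Q ≈ 68.6 L/s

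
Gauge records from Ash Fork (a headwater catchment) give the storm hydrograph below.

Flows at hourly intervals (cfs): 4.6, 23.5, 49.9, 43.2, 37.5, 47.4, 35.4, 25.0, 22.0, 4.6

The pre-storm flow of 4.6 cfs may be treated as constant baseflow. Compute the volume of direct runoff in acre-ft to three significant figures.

Direct-runoff ordinates (Q − Q_b): 0.0, 18.9, 45.3, 38.6, 32.9, 42.8, 30.8, 20.4, 17.4, 0.0 cfs.
ΣQ_DR = 247.1 cfs.
With Δt = 1 h = 3600 s, V = ΣQ_DR · Δt = 247.1 × 3600 = 8.90 × 10^5 ft³ = 20.4 acre-ft.

V ≈ 20.4 acre-ft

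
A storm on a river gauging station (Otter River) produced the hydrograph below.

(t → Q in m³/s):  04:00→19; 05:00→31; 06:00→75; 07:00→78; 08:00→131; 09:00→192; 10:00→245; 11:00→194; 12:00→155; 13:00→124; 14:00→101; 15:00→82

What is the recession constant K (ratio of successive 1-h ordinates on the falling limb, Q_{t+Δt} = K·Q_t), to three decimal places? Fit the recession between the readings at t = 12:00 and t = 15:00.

K ≈ 0.809

Using the recession-limb readings at t = 12:00 and t = 15:00: Q falls from 155 to 82 m³/s over 3 intervals.
K = (Q₂/Q₁)^(1/3) = (82/155)^(1/3) = 0.809.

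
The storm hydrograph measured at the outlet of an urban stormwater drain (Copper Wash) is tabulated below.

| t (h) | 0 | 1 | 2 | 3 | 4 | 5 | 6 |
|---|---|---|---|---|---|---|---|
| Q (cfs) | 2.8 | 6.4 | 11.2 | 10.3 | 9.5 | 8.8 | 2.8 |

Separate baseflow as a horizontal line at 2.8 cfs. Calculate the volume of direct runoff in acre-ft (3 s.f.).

Direct-runoff ordinates (Q − Q_b): 0.0, 3.6, 8.4, 7.5, 6.7, 6.0, 0.0 cfs.
ΣQ_DR = 32.20 cfs.
With Δt = 1 h = 3600 s, V = ΣQ_DR · Δt = 32.20 × 3600 = 1.16 × 10^5 ft³ = 2.66 acre-ft.

V ≈ 2.66 acre-ft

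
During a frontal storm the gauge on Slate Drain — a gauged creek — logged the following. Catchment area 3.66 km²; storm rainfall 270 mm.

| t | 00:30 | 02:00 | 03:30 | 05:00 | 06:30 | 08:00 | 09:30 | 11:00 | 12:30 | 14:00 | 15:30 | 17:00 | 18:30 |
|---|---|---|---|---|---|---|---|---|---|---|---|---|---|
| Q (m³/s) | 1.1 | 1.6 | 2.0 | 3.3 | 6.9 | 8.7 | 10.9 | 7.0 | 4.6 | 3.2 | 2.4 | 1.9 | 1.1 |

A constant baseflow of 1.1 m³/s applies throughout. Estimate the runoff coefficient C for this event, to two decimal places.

C ≈ 0.22

ΣQ_DR = 40.40 m³/s; V = ΣQ_DR·Δt = 2.182 × 10^5 m³.
Runoff depth d = V / A = 59.61 mm.
C = d / P = 59.61 / 270 = 0.22.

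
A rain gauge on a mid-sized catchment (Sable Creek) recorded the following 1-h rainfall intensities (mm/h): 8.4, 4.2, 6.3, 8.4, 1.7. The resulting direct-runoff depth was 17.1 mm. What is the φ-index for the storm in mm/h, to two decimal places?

φ ≈ 2.55 mm/h

Only the 4 blocks with intensity above φ contribute runoff: 8.4, 4.2, 6.3, 8.4 mm/h.
Σ(I−φ)·Δt = d  ⇒  (8.4+4.2+6.3+8.4 − 4φ)·1 = 17.1
φ = (27.30 − 17.1/1) / 4 = 2.55 mm/h.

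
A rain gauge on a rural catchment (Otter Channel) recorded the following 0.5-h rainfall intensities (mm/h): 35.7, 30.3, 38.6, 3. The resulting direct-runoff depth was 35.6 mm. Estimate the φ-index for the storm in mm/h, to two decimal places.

Only the 3 blocks with intensity above φ contribute runoff: 35.7, 30.3, 38.6 mm/h.
Σ(I−φ)·Δt = d  ⇒  (35.7+30.3+38.6 − 3φ)·0.5 = 35.6
φ = (104.6 − 35.6/0.5) / 3 = 11.13 mm/h.

φ ≈ 11.13 mm/h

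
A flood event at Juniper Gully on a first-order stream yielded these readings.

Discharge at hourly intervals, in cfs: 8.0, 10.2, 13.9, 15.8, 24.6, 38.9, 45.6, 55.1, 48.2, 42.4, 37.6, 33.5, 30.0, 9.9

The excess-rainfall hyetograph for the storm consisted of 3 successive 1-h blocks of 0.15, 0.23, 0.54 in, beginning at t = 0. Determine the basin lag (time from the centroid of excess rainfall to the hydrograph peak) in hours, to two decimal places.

t_L ≈ 5.08 h

Centroid of excess rainfall: t_c = Σ P_i·t̄_i / ΣP_i = 1.9239 h (block centres at 0.5, 1.5, 2.5 h).
Hydrograph peak occurs at t = 7 h, so basin lag t_L = 7 − 1.9239 = 5.08 h.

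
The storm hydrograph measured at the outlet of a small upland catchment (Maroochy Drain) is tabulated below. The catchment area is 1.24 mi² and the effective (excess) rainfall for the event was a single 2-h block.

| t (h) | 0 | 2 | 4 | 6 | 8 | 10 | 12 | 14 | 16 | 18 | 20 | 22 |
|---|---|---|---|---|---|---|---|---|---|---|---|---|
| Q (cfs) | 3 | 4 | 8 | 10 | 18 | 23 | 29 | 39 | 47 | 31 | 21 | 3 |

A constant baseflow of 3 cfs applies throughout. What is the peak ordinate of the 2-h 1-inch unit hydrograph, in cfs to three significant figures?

U_p ≈ 88.0 cfs

Direct runoff: 0.0, 1.0, 5.0, 7.0, 15.0, 20.0, 26.0, 36.0, 44.0, 28.0, 18.0, 0.0 cfs; ΣQ_DR = 200.0 cfs, peak = 44.0 cfs.
Runoff depth d = ΣQ_DR·Δt / A = 200.0 × 7200 / (1.24 mi²) = 0.4999 in.
The 1-inch UH is the DRH scaled by (1 in)/d, so U_p = 44.0 × 1/0.4999 = 88.0 cfs.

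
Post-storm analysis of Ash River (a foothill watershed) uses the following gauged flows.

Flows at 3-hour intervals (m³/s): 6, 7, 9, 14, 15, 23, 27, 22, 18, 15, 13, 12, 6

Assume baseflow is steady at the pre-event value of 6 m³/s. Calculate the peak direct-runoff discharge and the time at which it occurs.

Subtracting baseflow gives direct-runoff ordinates: 0.0, 1.0, 3.0, 8.0, 9.0, 17.0, 21.0, 16.0, 12.0, 9.0, 7.0, 6.0, 0.0 m³/s.
The maximum is 21.0 m³/s, occurring at the reading for t = 18 h.

Q_p = 21.0 m³/s at t = 18 h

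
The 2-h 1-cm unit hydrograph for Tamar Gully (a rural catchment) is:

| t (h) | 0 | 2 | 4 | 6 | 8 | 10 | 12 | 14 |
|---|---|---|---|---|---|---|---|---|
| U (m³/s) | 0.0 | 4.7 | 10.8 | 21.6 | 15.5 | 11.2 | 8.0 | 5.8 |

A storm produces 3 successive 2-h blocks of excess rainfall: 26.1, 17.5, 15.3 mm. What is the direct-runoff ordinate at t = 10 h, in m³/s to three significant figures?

Q ≈ 89.4 m³/s

By discrete convolution, Q_j = Σ (P_i / 10 mm) · U_{j−i}.
At t = 10 h (j=5): Q = (26.1/10)·11.2 + (17.5/10)·15.5 + (15.3/10)·21.6 = 89.4 m³/s.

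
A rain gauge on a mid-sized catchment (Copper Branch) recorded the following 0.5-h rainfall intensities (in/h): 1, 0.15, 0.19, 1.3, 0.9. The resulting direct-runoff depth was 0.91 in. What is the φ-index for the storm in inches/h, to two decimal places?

φ ≈ 0.46 in/h

Only the 3 blocks with intensity above φ contribute runoff: 1, 1.3, 0.9 in/h.
Σ(I−φ)·Δt = d  ⇒  (1+1.3+0.9 − 3φ)·0.5 = 0.91
φ = (3.200 − 0.91/0.5) / 3 = 0.46 in/h.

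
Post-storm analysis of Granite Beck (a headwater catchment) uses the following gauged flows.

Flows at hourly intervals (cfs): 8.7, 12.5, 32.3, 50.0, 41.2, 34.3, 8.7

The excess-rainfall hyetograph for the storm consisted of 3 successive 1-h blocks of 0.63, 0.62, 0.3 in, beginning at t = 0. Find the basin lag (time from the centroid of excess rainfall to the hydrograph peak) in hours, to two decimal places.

Centroid of excess rainfall: t_c = Σ P_i·t̄_i / ΣP_i = 1.2871 h (block centres at 0.5, 1.5, 2.5 h).
Hydrograph peak occurs at t = 3 h, so basin lag t_L = 3 − 1.2871 = 1.71 h.

t_L ≈ 1.71 h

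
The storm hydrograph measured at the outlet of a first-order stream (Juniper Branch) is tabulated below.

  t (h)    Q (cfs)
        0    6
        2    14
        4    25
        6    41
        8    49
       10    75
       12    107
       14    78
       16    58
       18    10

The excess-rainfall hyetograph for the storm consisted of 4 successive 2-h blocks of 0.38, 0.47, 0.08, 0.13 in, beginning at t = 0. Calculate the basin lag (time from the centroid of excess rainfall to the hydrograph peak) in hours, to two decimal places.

Centroid of excess rainfall: t_c = Σ P_i·t̄_i / ΣP_i = 2.9245 h (block centres at 1, 3, 5, 7 h).
Hydrograph peak occurs at t = 12 h, so basin lag t_L = 12 − 2.9245 = 9.08 h.

t_L ≈ 9.08 h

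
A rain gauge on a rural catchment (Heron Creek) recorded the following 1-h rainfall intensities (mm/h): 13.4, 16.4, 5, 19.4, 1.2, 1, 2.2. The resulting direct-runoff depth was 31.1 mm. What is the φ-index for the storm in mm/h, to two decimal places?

Only the 3 blocks with intensity above φ contribute runoff: 13.4, 16.4, 19.4 mm/h.
Σ(I−φ)·Δt = d  ⇒  (13.4+16.4+19.4 − 3φ)·1 = 31.1
φ = (49.20 − 31.1/1) / 3 = 6.03 mm/h.

φ ≈ 6.03 mm/h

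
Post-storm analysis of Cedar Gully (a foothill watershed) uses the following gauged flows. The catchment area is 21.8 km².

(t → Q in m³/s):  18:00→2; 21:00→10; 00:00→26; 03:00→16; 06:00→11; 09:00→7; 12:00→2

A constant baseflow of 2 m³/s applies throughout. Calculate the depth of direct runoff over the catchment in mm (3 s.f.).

d ≈ 29.7 mm

Direct runoff: 0.0, 8.0, 24.0, 14.0, 9.0, 5.0, 0.0 m³/s; ΣQ_DR = 60.00 m³/s.
V = ΣQ_DR · Δt = 60.00 × 10800 s = 6.480 × 10^5 m³.
Over A = 21.8 km², depth = V / A = 29.7 mm.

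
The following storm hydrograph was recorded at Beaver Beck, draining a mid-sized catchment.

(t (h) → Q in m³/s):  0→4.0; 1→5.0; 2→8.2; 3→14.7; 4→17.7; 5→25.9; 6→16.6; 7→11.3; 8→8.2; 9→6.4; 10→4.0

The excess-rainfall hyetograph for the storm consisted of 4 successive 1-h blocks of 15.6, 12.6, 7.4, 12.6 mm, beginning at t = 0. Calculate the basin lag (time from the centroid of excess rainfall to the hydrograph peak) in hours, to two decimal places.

t_L ≈ 3.15 h

Centroid of excess rainfall: t_c = Σ P_i·t̄_i / ΣP_i = 1.8527 h (block centres at 0.5, 1.5, 2.5, 3.5 h).
Hydrograph peak occurs at t = 5 h, so basin lag t_L = 5 − 1.8527 = 3.15 h.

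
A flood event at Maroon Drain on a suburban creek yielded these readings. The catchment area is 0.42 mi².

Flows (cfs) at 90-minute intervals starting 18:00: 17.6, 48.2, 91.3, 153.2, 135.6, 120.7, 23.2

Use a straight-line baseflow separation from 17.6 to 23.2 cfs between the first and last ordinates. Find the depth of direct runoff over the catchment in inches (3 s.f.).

d ≈ 2.47 in

Direct runoff: 0.00, 29.67, 71.83, 132.80, 114.27, 98.43, 0.00 cfs; ΣQ_DR = 447.0 cfs.
V = ΣQ_DR · Δt = 447.0 × 5400 s = 2.414 × 10^6 ft³.
Over A = 0.42 mi², depth = V / A = 2.47 in.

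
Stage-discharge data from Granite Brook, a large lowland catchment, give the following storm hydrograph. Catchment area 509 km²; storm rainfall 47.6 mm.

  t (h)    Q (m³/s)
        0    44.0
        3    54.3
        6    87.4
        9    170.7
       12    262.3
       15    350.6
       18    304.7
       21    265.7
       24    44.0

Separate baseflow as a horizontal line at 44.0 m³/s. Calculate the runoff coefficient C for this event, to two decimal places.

C ≈ 0.53

ΣQ_DR = 1188 m³/s; V = ΣQ_DR·Δt = 1.283 × 10^7 m³.
Runoff depth d = V / A = 25.20 mm.
C = d / P = 25.20 / 47.6 = 0.53.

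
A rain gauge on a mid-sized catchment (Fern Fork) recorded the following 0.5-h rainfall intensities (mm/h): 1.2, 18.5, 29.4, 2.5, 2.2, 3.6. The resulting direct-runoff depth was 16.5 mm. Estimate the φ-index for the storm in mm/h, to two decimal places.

Only the 2 blocks with intensity above φ contribute runoff: 18.5, 29.4 mm/h.
Σ(I−φ)·Δt = d  ⇒  (18.5+29.4 − 2φ)·0.5 = 16.5
φ = (47.90 − 16.5/0.5) / 2 = 7.45 mm/h.

φ ≈ 7.45 mm/h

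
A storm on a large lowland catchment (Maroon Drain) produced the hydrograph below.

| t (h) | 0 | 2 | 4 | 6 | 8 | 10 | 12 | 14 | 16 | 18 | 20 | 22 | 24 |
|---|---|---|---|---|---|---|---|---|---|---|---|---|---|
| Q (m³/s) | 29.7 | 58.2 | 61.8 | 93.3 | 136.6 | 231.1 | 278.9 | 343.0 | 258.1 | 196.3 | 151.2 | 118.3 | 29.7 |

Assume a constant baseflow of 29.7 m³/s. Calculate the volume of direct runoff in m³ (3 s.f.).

V ≈ 1.15 × 10^7 m³

Direct-runoff ordinates (Q − Q_b): 0.0, 28.5, 32.1, 63.6, 106.9, 201.4, 249.2, 313.3, 228.4, 166.6, 121.5, 88.6, 0.0 m³/s.
ΣQ_DR = 1600 m³/s.
With Δt = 2 h = 7200 s, V = ΣQ_DR · Δt = 1600 × 7200 = 1.15 × 10^7 m³.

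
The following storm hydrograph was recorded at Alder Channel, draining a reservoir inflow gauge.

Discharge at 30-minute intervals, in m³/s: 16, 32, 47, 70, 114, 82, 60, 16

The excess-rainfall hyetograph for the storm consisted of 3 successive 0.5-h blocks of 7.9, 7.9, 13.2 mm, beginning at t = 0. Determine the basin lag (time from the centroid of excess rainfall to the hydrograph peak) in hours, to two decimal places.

t_L ≈ 1.16 h

Centroid of excess rainfall: t_c = Σ P_i·t̄_i / ΣP_i = 0.8414 h (block centres at 0.25, 0.75, 1.25 h).
Hydrograph peak occurs at t = 2 h, so basin lag t_L = 2 − 0.8414 = 1.16 h.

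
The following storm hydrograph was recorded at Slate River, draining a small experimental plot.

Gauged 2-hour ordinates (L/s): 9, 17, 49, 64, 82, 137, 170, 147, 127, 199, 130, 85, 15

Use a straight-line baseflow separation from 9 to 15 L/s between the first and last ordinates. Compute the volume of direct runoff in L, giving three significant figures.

Direct-runoff ordinates (Q − Q_b): 0.00, 7.50, 39.00, 53.50, 71.00, 125.50, 158.00, 134.50, 114.00, 185.50, 116.00, 70.50, 0.00 L/s.
ΣQ_DR = 1075 L/s.
With Δt = 2 h = 7200 s, V = ΣQ_DR · Δt = 1075 × 7200 = 7.74 × 10^6 L.

V ≈ 7.74 × 10^6 L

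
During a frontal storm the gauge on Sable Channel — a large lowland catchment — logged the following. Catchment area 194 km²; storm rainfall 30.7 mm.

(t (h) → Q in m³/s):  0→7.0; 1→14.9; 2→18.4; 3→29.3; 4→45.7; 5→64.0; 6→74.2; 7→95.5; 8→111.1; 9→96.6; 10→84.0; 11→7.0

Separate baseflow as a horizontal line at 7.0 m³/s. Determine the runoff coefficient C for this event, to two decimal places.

ΣQ_DR = 563.7 m³/s; V = ΣQ_DR·Δt = 2.029 × 10^6 m³.
Runoff depth d = V / A = 10.46 mm.
C = d / P = 10.46 / 30.7 = 0.34.

C ≈ 0.34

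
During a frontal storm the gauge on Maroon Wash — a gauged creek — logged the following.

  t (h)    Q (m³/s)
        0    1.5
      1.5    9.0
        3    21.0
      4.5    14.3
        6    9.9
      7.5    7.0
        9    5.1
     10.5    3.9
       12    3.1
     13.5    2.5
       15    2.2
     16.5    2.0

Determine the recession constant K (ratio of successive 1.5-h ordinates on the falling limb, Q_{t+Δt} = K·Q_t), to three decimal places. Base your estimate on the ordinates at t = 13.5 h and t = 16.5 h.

K ≈ 0.894

Using the recession-limb readings at t = 13.5 h and t = 16.5 h: Q falls from 2.5 to 2.0 m³/s over 2 intervals.
K = (Q₂/Q₁)^(1/2) = (2.0/2.5)^(1/2) = 0.894.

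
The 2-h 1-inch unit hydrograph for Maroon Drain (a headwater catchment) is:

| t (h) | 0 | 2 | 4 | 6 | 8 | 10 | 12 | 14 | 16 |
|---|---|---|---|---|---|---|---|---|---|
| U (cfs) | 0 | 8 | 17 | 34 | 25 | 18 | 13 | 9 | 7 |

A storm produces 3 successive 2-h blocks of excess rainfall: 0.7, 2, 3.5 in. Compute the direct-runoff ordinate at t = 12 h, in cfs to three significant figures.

Q ≈ 133 cfs

By discrete convolution, Q_j = Σ (P_i / 1 in) · U_{j−i}.
At t = 12 h (j=6): Q = (0.7/1)·13 + (2/1)·18 + (3.5/1)·25 = 133 cfs.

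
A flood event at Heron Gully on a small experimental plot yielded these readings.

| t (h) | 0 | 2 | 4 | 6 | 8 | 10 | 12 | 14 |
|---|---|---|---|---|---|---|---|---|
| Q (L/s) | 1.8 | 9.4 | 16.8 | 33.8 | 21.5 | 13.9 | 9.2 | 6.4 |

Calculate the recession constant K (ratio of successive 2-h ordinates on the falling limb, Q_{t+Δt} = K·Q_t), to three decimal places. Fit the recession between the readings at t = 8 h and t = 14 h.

K ≈ 0.668

Using the recession-limb readings at t = 8 h and t = 14 h: Q falls from 21.5 to 6.4 L/s over 3 intervals.
K = (Q₂/Q₁)^(1/3) = (6.4/21.5)^(1/3) = 0.668.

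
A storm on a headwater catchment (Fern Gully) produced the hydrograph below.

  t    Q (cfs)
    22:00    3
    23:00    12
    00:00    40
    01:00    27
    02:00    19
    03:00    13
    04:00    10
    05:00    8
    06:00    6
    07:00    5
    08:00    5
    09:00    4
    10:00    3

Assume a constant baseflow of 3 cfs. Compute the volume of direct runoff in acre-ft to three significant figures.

Direct-runoff ordinates (Q − Q_b): 0.0, 9.0, 37.0, 24.0, 16.0, 10.0, 7.0, 5.0, 3.0, 2.0, 2.0, 1.0, 0.0 cfs.
ΣQ_DR = 116.0 cfs.
With Δt = 1 h = 3600 s, V = ΣQ_DR · Δt = 116.0 × 3600 = 4.18 × 10^5 ft³ = 9.59 acre-ft.

V ≈ 9.59 acre-ft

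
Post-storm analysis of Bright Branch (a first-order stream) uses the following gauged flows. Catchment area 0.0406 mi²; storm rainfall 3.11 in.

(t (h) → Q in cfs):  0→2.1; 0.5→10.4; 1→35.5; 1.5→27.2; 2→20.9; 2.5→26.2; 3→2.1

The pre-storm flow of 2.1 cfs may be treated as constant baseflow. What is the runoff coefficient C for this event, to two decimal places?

ΣQ_DR = 109.7 cfs; V = ΣQ_DR·Δt = 1.975 × 10^5 ft³.
Runoff depth d = V / A = 2.093 in.
C = d / P = 2.093 / 3.11 = 0.67.

C ≈ 0.67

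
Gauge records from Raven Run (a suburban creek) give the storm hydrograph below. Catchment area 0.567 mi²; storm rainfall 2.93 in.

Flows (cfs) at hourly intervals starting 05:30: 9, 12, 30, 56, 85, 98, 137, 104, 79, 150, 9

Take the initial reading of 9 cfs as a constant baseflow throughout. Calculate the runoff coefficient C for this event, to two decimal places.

C ≈ 0.62

ΣQ_DR = 670.0 cfs; V = ΣQ_DR·Δt = 2.412 × 10^6 ft³.
Runoff depth d = V / A = 1.831 in.
C = d / P = 1.831 / 2.93 = 0.62.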